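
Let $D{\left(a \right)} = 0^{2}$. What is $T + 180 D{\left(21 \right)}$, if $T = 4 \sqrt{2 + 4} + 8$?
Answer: $8 + 4 \sqrt{6} \approx 17.798$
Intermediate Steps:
$D{\left(a \right)} = 0$
$T = 8 + 4 \sqrt{6}$ ($T = 4 \sqrt{6} + 8 = 8 + 4 \sqrt{6} \approx 17.798$)
$T + 180 D{\left(21 \right)} = \left(8 + 4 \sqrt{6}\right) + 180 \cdot 0 = \left(8 + 4 \sqrt{6}\right) + 0 = 8 + 4 \sqrt{6}$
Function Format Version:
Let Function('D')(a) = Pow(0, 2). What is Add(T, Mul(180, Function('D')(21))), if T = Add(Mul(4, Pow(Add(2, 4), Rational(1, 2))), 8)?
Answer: Add(8, Mul(4, Pow(6, Rational(1, 2)))) ≈ 17.798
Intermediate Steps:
Function('D')(a) = 0
T = Add(8, Mul(4, Pow(6, Rational(1, 2)))) (T = Add(Mul(4, Pow(6, Rational(1, 2))), 8) = Add(8, Mul(4, Pow(6, Rational(1, 2)))) ≈ 17.798)
Add(T, Mul(180, Function('D')(21))) = Add(Add(8, Mul(4, Pow(6, Rational(1, 2)))), Mul(180, 0)) = Add(Add(8, Mul(4, Pow(6, Rational(1, 2)))), 0) = Add(8, Mul(4, Pow(6, Rational(1, 2))))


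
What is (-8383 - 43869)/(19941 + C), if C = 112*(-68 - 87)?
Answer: -52252/2581 ≈ -20.245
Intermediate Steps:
C = -17360 (C = 112*(-155) = -17360)
(-8383 - 43869)/(19941 + C) = (-8383 - 43869)/(19941 - 17360) = -52252/2581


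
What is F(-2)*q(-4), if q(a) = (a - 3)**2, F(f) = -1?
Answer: -49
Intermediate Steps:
q(a) = (-3 + a)**2
F(-2)*q(-4) = -(-3 - 4)**2 = -1*(-7)**2 = -1*49 = -49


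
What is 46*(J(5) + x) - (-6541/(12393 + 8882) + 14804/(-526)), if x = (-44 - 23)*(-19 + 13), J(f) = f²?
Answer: 110062571483/5595325 ≈ 19670.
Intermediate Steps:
x = 402 (x = -67*(-6) = 402)
46*(J(5) + x) - (-6541/(12393 + 8882) + 14804/(-526)) = 46*(5² + 402) - (-6541/(12393 + 8882) + 14804/(-526)) = 46*(25 + 402) - (-6541/21275 + 14804*(-1/526)) = 46*427 - (-6541*1/21275 - 7402/263) = 19642 - (-6541/21275 - 7402/263) = 19642 - 1*(-159197833/5595325) = 19642 + 159197833/5595325 = 110062571483/5595325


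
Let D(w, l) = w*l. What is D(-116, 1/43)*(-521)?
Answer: 60436/43 ≈ 1405.5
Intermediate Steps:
D(w, l) = l*w
D(-116, 1/43)*(-521) = (-116/43)*(-521) = ((1/43)*(-116))*(-521) = -116/43*(-521) = 60436/43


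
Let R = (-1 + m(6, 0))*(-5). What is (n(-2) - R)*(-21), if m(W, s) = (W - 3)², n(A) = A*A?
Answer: -924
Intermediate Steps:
n(A) = A²
m(W, s) = (-3 + W)²
R = -40 (R = (-1 + (-3 + 6)²)*(-5) = (-1 + 3²)*(-5) = (-1 + 9)*(-5) = 8*(-5) = -40)
(n(-2) - R)*(-21) = ((-2)² - 1*(-40))*(-21) = (4 + 40)*(-21) = 44*(-21) = -924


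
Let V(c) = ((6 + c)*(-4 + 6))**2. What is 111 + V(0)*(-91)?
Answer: -12993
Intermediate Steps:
V(c) = (12 + 2*c)**2 (V(c) = ((6 + c)*2)**2 = (12 + 2*c)**2)
111 + V(0)*(-91) = 111 + (4*(6 + 0)**2)*(-91) = 111 + (4*6**2)*(-91) = 111 + (4*36)*(-91) = 111 + 144*(-91) = 111 - 13104 = -12993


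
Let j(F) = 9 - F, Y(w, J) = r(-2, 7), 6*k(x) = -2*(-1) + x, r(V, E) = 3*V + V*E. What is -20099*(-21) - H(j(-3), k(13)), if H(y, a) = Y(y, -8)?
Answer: 422099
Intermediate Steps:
r(V, E) = 3*V + E*V
k(x) = 1/3 + x/6 (k(x) = (-2*(-1) + x)/6 = (2 + x)/6 = 1/3 + x/6)
Y(w, J) = -20 (Y(w, J) = -2*(3 + 7) = -2*10 = -20)
H(y, a) = -20
-20099*(-21) - H(j(-3), k(13)) = -20099*(-21) - 1*(-20) = 422079 + 20 = 422099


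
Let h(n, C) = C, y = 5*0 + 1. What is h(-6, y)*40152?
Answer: 40152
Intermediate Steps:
y = 1 (y = 0 + 1 = 1)
h(-6, y)*40152 = 1*40152 = 40152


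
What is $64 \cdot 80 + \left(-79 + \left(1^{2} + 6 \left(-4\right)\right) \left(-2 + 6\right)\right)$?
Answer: $4949$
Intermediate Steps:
$64 \cdot 80 + \left(-79 + \left(1^{2} + 6 \left(-4\right)\right) \left(-2 + 6\right)\right) = 5120 + \left(-79 + \left(1 - 24\right) 4\right) = 5120 - 171 = 4949$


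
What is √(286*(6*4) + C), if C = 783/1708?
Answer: √5006359365/854 ≈ 82.852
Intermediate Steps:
C = 783/1708 (C = 783*(1/1708) = 783/1708 ≈ 0.45843)
√(286*(6*4) + C) = √(286*(6*4) + 783/1708) = √(286*24 + 783/1708) = √(6864 + 783/1708) = √(11724495/1708) = √5006359365/854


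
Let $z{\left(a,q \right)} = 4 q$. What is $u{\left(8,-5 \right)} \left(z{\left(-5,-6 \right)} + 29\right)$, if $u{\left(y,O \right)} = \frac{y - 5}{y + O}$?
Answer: $5$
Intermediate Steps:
$u{\left(y,O \right)} = \frac{-5 + y}{O + y}$
$u{\left(8,-5 \right)} \left(z{\left(-5,-6 \right)} + 29\right) = \frac{-5 + 8}{-5 + 8} \left(4 \left(-6\right) + 29\right) = \frac{1}{3} \cdot 3 \left(-24 + 29\right) = \frac{1}{3} \cdot 3 \cdot 5 = 1 \cdot 5 = 5$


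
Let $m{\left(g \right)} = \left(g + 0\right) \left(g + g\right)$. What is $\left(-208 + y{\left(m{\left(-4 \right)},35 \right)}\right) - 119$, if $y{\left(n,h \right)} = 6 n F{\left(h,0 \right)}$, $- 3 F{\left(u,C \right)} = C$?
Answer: $-327$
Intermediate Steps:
$F{\left(u,C \right)} = - \frac{C}{3}$
$m{\left(g \right)} = 2 g^{2}$ ($m{\left(g \right)} = g 2 g = 2 g^{2}$)
$y{\left(n,h \right)} = 0$ ($y{\left(n,h \right)} = 6 n \left(\left(- \frac{1}{3}\right) 0\right) = 6 n 0 = 0$)
$\left(-208 + y{\left(m{\left(-4 \right)},35 \right)}\right) - 119 = \left(-208 + 0\right) - 119 = -208 - 119 = -327$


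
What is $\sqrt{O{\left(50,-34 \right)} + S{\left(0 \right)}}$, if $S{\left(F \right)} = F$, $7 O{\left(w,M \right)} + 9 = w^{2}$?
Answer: $\frac{\sqrt{17437}}{7} \approx 18.864$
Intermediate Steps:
$O{\left(w,M \right)} = - \frac{9}{7} + \frac{w^{2}}{7}$
$\sqrt{O{\left(50,-34 \right)} + S{\left(0 \right)}} = \sqrt{\left(- \frac{9}{7} + \frac{50^{2}}{7}\right) + 0} = \sqrt{\left(- \frac{9}{7} + \frac{1}{7} \cdot 2500\right) + 0} = \sqrt{\left(- \frac{9}{7} + \frac{2500}{7}\right) + 0} = \sqrt{\frac{2491}{7} + 0} = \sqrt{\frac{2491}{7}} = \frac{\sqrt{17437}}{7}$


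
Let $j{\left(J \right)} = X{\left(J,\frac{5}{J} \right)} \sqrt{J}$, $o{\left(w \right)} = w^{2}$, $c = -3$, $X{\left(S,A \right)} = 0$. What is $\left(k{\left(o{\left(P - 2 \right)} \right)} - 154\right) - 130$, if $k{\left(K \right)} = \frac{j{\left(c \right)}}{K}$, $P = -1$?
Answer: $-284$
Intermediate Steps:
$j{\left(J \right)} = 0$ ($j{\left(J \right)} = 0 \sqrt{J} = 0$)
$k{\left(K \right)} = 0$ ($k{\left(K \right)} = \frac{0}{K} = 0$)
$\left(k{\left(o{\left(P - 2 \right)} \right)} - 154\right) - 130 = \left(0 - 154\right) - 130 = -154 - 130 = -284$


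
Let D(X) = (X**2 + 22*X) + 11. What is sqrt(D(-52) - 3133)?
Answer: I*sqrt(1562) ≈ 39.522*I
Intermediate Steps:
D(X) = 11 + X**2 + 22*X
sqrt(D(-52) - 3133) = sqrt((11 + (-52)**2 + 22*(-52)) - 3133) = sqrt((11 + 2704 - 1144) - 3133) = sqrt(1571 - 3133) = sqrt(-1562) = I*sqrt(1562)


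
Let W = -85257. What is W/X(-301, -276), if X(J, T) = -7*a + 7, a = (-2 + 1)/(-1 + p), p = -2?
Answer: -255771/14 ≈ -18269.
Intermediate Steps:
a = ⅓ (a = (-2 + 1)/(-1 - 2) = -1/(-3) = -1*(-⅓) = ⅓ ≈ 0.33333)
X(J, T) = 14/3 (X(J, T) = -7*⅓ + 7 = -7/3 + 7 = 14/3)
W/X(-301, -276) = -85257/14/3 = -85257*3/14 = -255771/14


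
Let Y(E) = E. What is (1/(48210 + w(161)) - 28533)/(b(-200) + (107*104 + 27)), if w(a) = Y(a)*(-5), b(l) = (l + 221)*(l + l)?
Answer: -46641616/4503475 ≈ -10.357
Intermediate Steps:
b(l) = 2*l*(221 + l) (b(l) = (221 + l)*(2*l) = 2*l*(221 + l))
w(a) = -5*a (w(a) = a*(-5) = -5*a)
(1/(48210 + w(161)) - 28533)/(b(-200) + (107*104 + 27)) = (1/(48210 - 5*161) - 28533)/(2*(-200)*(221 - 200) + (107*104 + 27)) = (1/(48210 - 805) - 28533)/(2*(-200)*21 + (11128 + 27)) = (1/47405 - 28533)/(-8400 + 11155) = (1/47405 - 28533)/2755 = -1352606864/47405*1/2755 = -46641616/4503475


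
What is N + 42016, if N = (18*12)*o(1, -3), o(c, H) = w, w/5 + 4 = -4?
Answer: 33376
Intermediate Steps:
w = -40 (w = -20 + 5*(-4) = -20 - 20 = -40)
o(c, H) = -40
N = -8640 (N = (18*12)*(-40) = 216*(-40) = -8640)
N + 42016 = -8640 + 42016 = 33376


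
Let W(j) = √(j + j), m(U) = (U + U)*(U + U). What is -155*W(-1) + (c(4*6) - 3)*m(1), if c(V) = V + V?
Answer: 180 - 155*I*√2 ≈ 180.0 - 219.2*I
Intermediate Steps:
c(V) = 2*V
m(U) = 4*U² (m(U) = (2*U)*(2*U) = 4*U²)
W(j) = √2*√j (W(j) = √(2*j) = √2*√j)
-155*W(-1) + (c(4*6) - 3)*m(1) = -155*√2*√(-1) + (2*(4*6) - 3)*(4*1²) = -155*√2*I + (2*24 - 3)*(4*1) = -155*I*√2 + (48 - 3)*4 = -155*I*√2 + 45*4 = -155*I*√2 + 180 = 180 - 155*I*√2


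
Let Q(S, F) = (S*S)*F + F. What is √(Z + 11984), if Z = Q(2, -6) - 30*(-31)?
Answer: 2*√3221 ≈ 113.51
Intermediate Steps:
Q(S, F) = F + F*S² (Q(S, F) = S²*F + F = F*S² + F = F + F*S²)
Z = 900 (Z = -6*(1 + 2²) - 30*(-31) = -6*(1 + 4) + 930 = -6*5 + 930 = -30 + 930 = 900)
√(Z + 11984) = √(900 + 11984) = √12884 = 2*√3221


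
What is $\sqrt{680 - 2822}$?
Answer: $3 i \sqrt{238} \approx 46.282 i$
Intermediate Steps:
$\sqrt{680 - 2822} = \sqrt{-2142} = 3 i \sqrt{238}$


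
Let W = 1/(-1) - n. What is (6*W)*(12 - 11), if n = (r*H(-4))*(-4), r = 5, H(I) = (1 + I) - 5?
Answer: -966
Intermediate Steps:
H(I) = -4 + I
n = 160 (n = (5*(-4 - 4))*(-4) = (5*(-8))*(-4) = -40*(-4) = 160)
W = -161 (W = 1/(-1) - 1*160 = -1 - 160 = -161)
(6*W)*(12 - 11) = (6*(-161))*(12 - 11) = -966*1 = -966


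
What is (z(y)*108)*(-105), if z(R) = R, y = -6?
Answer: 68040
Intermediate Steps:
(z(y)*108)*(-105) = -6*108*(-105) = -648*(-105) = 68040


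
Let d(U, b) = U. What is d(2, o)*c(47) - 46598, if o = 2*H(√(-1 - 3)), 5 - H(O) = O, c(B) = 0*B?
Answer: -46598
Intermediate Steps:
c(B) = 0
H(O) = 5 - O
o = 10 - 4*I (o = 2*(5 - √(-1 - 3)) = 2*(5 - √(-4)) = 2*(5 - 2*I) = 10 - 4*I ≈ 10.0 - 4.0*I)
d(2, o)*c(47) - 46598 = 2*0 - 46598 = 0 - 46598 = -46598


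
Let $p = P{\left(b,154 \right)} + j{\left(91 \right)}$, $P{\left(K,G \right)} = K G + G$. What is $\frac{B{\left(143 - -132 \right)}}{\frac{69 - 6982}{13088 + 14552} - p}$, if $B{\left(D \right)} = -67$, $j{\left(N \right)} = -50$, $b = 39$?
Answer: $\frac{1851880}{168887313} \approx 0.010965$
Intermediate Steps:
$P{\left(K,G \right)} = G + G K$ ($P{\left(K,G \right)} = G K + G = G + G K$)
$p = 6110$ ($p = 154 \left(1 + 39\right) - 50 = 154 \cdot 40 - 50 = 6160 - 50 = 6110$)
$\frac{B{\left(143 - -132 \right)}}{\frac{69 - 6982}{13088 + 14552} - p} = - \frac{67}{\frac{69 - 6982}{13088 + 14552} - 6110} = - \frac{67}{- \frac{6913}{27640} - 6110} = - \frac{67}{- \frac{168887313}{27640}} = \left(-67\right) \left(- \frac{27640}{168887313}\right) = \frac{1851880}{168887313}$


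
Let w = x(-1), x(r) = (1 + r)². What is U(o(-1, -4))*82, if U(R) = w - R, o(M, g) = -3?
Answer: 246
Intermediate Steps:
w = 0 (w = (1 - 1)² = 0² = 0)
U(R) = -R (U(R) = 0 - R = -R)
U(o(-1, -4))*82 = -1*(-3)*82 = 3*82 = 246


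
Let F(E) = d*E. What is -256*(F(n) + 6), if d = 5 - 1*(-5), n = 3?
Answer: -9216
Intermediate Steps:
d = 10 (d = 5 + 5 = 10)
F(E) = 10*E
-256*(F(n) + 6) = -256*(10*3 + 6) = -256*(30 + 6) = -256*36 = -9216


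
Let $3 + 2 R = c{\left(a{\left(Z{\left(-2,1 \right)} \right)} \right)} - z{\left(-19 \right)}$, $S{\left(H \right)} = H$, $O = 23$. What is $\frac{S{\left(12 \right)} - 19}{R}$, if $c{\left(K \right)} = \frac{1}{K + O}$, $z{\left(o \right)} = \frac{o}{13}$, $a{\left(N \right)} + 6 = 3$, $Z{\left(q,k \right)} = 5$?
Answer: $\frac{3640}{387} \approx 9.4057$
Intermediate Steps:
$a{\left(N \right)} = -3$ ($a{\left(N \right)} = -6 + 3 = -3$)
$z{\left(o \right)} = \frac{o}{13}$ ($z{\left(o \right)} = o \frac{1}{13} = \frac{o}{13}$)
$c{\left(K \right)} = \frac{1}{23 + K}$ ($c{\left(K \right)} = \frac{1}{K + 23} = \frac{1}{23 + K}$)
$R = - \frac{387}{520}$ ($R = - \frac{3}{2} + \frac{\frac{1}{23 - 3} - \frac{1}{13} \left(-19\right)}{2} = - \frac{3}{2} + \frac{\frac{1}{20} - - \frac{19}{13}}{2} = - \frac{3}{2} + \frac{\frac{1}{20} + \frac{19}{13}}{2} = - \frac{3}{2} + \frac{1}{2} \cdot \frac{393}{260} = - \frac{3}{2} + \frac{393}{520} = - \frac{387}{520} \approx -0.74423$)
$\frac{S{\left(12 \right)} - 19}{R} = \frac{12 - 19}{- \frac{387}{520}} = \left(12 - 19\right) \left(- \frac{520}{387}\right) = \left(-7\right) \left(- \frac{520}{387}\right) = \frac{3640}{387}$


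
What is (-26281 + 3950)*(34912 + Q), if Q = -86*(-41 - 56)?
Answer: -965905074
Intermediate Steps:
Q = 8342 (Q = -86*(-97) = 8342)
(-26281 + 3950)*(34912 + Q) = (-26281 + 3950)*(34912 + 8342) = -22331*43254 = -965905074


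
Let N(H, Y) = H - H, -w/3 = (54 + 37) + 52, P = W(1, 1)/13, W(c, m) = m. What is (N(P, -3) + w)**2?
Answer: 184041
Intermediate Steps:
P = 1/13 ≈ 0.076923
w = -429 (w = -3*((54 + 37) + 52) = -3*(91 + 52) = -3*143 = -429)
N(H, Y) = 0
(N(P, -3) + w)**2 = (0 - 429)**2 = (-429)**2 = 184041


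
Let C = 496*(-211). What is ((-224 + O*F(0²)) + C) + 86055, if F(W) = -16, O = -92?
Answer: -17353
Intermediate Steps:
C = -104656
((-224 + O*F(0²)) + C) + 86055 = ((-224 - 92*(-16)) - 104656) + 86055 = ((-224 + 1472) - 104656) + 86055 = (1248 - 104656) + 86055 = -103408 + 86055 = -17353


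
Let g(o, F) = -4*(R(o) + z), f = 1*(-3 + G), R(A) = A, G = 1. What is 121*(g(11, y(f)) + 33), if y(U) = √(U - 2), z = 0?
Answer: -1331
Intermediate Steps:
f = -2 (f = 1*(-3 + 1) = 1*(-2) = -2)
y(U) = √(-2 + U)
g(o, F) = -4*o (g(o, F) = -4*(o + 0) = -4*o)
121*(g(11, y(f)) + 33) = 121*(-4*11 + 33) = 121*(-44 + 33) = 121*(-11) = -1331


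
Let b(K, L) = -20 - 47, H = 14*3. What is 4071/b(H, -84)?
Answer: -4071/67 ≈ -60.761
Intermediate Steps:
H = 42
b(K, L) = -67
4071/b(H, -84) = 4071/(-67) = 4071*(-1/67) = -4071/67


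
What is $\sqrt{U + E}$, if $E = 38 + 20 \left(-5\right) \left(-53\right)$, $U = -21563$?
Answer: $5 i \sqrt{649} \approx 127.38 i$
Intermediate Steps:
$E = 5338$ ($E = 38 - -5300 = 38 + 5300 = 5338$)
$\sqrt{U + E} = \sqrt{-21563 + 5338} = \sqrt{-16225} = 5 i \sqrt{649}$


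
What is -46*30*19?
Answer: -26220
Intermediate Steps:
-46*30*19 = -1380*19 = -26220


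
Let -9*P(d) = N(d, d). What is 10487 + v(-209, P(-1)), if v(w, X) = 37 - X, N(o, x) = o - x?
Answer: 10524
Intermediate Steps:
P(d) = 0 (P(d) = -(d - d)/9 = -⅑*0 = 0)
10487 + v(-209, P(-1)) = 10487 + (37 - 1*0) = 10487 + (37 + 0) = 10487 + 37 = 10524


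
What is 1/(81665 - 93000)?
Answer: -1/11335 ≈ -8.8222e-5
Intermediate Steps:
1/(81665 - 93000) = 1/(-11335) = -1/11335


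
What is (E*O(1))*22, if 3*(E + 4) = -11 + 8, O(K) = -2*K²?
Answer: 220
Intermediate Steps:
E = -5 (E = -4 + (-11 + 8)/3 = -4 + (⅓)*(-3) = -4 - 1 = -5)
(E*O(1))*22 = -(-10)*1²*22 = -(-10)*22 = -5*(-2)*22 = 10*22 = 220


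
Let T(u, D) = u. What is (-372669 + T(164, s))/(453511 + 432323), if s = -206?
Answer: -12845/30546 ≈ -0.42051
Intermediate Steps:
(-372669 + T(164, s))/(453511 + 432323) = (-372669 + 164)/(453511 + 432323) = -372505/885834 = -372505*1/885834 = -12845/30546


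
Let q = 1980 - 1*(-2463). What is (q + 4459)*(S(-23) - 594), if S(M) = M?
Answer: -5492534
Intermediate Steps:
q = 4443 (q = 1980 + 2463 = 4443)
(q + 4459)*(S(-23) - 594) = (4443 + 4459)*(-23 - 594) = 8902*(-617) = -5492534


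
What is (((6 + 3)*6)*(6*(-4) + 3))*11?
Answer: -12474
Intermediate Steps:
(((6 + 3)*6)*(6*(-4) + 3))*11 = ((9*6)*(-24 + 3))*11 = (54*(-21))*11 = -1134*11 = -12474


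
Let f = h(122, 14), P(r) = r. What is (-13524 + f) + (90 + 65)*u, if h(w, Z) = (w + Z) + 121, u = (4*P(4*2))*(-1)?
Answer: -18227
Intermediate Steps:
u = -32 (u = (4*(4*2))*(-1) = (4*8)*(-1) = 32*(-1) = -32)
h(w, Z) = 121 + Z + w (h(w, Z) = (Z + w) + 121 = 121 + Z + w)
f = 257 (f = 121 + 14 + 122 = 257)
(-13524 + f) + (90 + 65)*u = (-13524 + 257) + (90 + 65)*(-32) = -13267 + 155*(-32) = -13267 - 4960 = -18227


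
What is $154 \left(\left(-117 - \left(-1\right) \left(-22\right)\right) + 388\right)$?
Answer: $38346$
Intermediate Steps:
$154 \left(\left(-117 - \left(-1\right) \left(-22\right)\right) + 388\right) = 154 \left(\left(-117 - 22\right) + 388\right) = 154 \left(-139 + 388\right) = 154 \cdot 249 = 38346$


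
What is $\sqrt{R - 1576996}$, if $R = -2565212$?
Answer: $8 i \sqrt{64722} \approx 2035.2 i$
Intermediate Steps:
$\sqrt{R - 1576996} = \sqrt{-2565212 - 1576996} = \sqrt{-4142208} = 8 i \sqrt{64722}$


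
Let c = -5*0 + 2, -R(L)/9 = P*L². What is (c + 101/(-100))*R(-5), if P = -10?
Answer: 4455/2 ≈ 2227.5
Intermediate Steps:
R(L) = 90*L² (R(L) = -(-90)*L² = 90*L²)
c = 2 (c = 0 + 2 = 2)
(c + 101/(-100))*R(-5) = (2 + 101/(-100))*(90*(-5)²) = (2 + 101*(-1/100))*(90*25) = (2 - 101/100)*2250 = (99/100)*2250 = 4455/2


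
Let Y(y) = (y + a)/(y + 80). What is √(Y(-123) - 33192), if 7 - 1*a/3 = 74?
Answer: 6*I*√1704391/43 ≈ 182.17*I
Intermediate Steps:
a = -201 (a = 21 - 3*74 = 21 - 222 = -201)
Y(y) = (-201 + y)/(80 + y) (Y(y) = (y - 201)/(y + 80) = (-201 + y)/(80 + y))
√(Y(-123) - 33192) = √((-201 - 123)/(80 - 123) - 33192) = √(-324/(-43) - 33192) = √(-1/43*(-324) - 33192) = √(324/43 - 33192) = √(-1426932/43) = 6*I*√1704391/43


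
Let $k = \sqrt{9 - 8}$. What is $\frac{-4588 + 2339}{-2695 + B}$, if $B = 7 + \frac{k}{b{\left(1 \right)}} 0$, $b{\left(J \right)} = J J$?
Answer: $\frac{2249}{2688} \approx 0.83668$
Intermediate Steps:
$k = 1$ ($k = \sqrt{1} = 1$)
$b{\left(J \right)} = J^{2}$
$B = 7$ ($B = 7 + 1 \frac{1}{1^{2}} \cdot 0 = 7 + 1 \cdot 1^{-1} \cdot 0 = 7 + 1 \cdot 1 \cdot 0 = 7 + 1 \cdot 0 = 7 + 0 = 7$)
$\frac{-4588 + 2339}{-2695 + B} = \frac{-4588 + 2339}{-2695 + 7} = - \frac{2249}{-2688} = \left(-2249\right) \left(- \frac{1}{2688}\right) = \frac{2249}{2688}$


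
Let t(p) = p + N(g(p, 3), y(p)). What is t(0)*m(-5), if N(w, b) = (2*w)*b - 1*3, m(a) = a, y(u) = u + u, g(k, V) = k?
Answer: 15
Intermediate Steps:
y(u) = 2*u
N(w, b) = -3 + 2*b*w (N(w, b) = 2*b*w - 3 = -3 + 2*b*w)
t(p) = -3 + p + 4*p² (t(p) = p + (-3 + 2*(2*p)*p) = p + (-3 + 4*p²) = -3 + p + 4*p²)
t(0)*m(-5) = (-3 + 0 + 4*0²)*(-5) = (-3 + 0 + 4*0)*(-5) = (-3 + 0 + 0)*(-5) = -3*(-5) = 15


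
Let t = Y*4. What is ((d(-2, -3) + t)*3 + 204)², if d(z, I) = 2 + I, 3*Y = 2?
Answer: 43681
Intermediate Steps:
Y = ⅔ (Y = (⅓)*2 = ⅔ ≈ 0.66667)
t = 8/3 (t = (⅔)*4 = 8/3 ≈ 2.6667)
((d(-2, -3) + t)*3 + 204)² = (((2 - 3) + 8/3)*3 + 204)² = ((-1 + 8/3)*3 + 204)² = ((5/3)*3 + 204)² = (5 + 204)² = 209² = 43681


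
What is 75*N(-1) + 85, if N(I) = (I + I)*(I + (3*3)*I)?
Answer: 1585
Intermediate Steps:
N(I) = 20*I² (N(I) = (2*I)*(I + 9*I) = (2*I)*(10*I) = 20*I²)
75*N(-1) + 85 = 75*(20*(-1)²) + 85 = 75*(20*1) + 85 = 75*20 + 85 = 1500 + 85 = 1585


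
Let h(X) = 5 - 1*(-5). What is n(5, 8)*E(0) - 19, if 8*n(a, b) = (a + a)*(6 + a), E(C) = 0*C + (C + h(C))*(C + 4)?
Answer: 531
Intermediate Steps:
h(X) = 10 (h(X) = 5 + 5 = 10)
E(C) = (4 + C)*(10 + C) (E(C) = 0*C + (C + 10)*(C + 4) = 0 + (10 + C)*(4 + C) = 0 + (4 + C)*(10 + C) = (4 + C)*(10 + C))
n(a, b) = a*(6 + a)/4 (n(a, b) = ((a + a)*(6 + a))/8 = ((2*a)*(6 + a))/8 = (2*a*(6 + a))/8 = a*(6 + a)/4)
n(5, 8)*E(0) - 19 = ((1/4)*5*(6 + 5))*(40 + 0**2 + 14*0) - 19 = ((1/4)*5*11)*(40 + 0 + 0) - 19 = (55/4)*40 - 19 = 550 - 19 = 531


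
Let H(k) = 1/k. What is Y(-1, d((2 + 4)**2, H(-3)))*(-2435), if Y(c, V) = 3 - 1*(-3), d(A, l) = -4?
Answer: -14610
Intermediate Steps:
Y(c, V) = 6 (Y(c, V) = 3 + 3 = 6)
Y(-1, d((2 + 4)**2, H(-3)))*(-2435) = 6*(-2435) = -14610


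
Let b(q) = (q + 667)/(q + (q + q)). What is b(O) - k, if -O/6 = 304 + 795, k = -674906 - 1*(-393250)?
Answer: 5571724919/19782 ≈ 2.8166e+5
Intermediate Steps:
k = -281656 (k = -674906 + 393250 = -281656)
O = -6594 (O = -6*(304 + 795) = -6*1099 = -6594)
b(q) = (667 + q)/(3*q) (b(q) = (667 + q)/(q + 2*q) = (667 + q)/((3*q)) = (667 + q)*(1/(3*q)) = (667 + q)/(3*q))
b(O) - k = (1/3)*(667 - 6594)/(-6594) - 1*(-281656) = (1/3)*(-1/6594)*(-5927) + 281656 = 5927/19782 + 281656 = 5571724919/19782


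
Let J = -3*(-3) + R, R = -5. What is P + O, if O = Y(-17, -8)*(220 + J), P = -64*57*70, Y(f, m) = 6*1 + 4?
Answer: -253120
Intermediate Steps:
Y(f, m) = 10 (Y(f, m) = 6 + 4 = 10)
J = 4 (J = -3*(-3) - 5 = 9 - 5 = 4)
P = -255360 (P = -3648*70 = -255360)
O = 2240 (O = 10*(220 + 4) = 10*224 = 2240)
P + O = -255360 + 2240 = -253120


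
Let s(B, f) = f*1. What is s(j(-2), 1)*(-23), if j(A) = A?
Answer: -23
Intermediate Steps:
s(B, f) = f
s(j(-2), 1)*(-23) = 1*(-23) = -23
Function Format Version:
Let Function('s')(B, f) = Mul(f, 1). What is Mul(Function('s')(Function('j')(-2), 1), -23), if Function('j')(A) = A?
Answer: -23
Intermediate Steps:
Function('s')(B, f) = f
Mul(Function('s')(Function('j')(-2), 1), -23) = Mul(1, -23) = -23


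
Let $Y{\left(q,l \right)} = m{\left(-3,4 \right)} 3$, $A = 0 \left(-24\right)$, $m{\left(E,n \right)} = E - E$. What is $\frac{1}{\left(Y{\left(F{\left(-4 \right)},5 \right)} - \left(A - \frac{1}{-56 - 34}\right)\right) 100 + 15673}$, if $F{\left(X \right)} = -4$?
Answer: $\frac{9}{141047} \approx 6.3809 \cdot 10^{-5}$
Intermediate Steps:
$m{\left(E,n \right)} = 0$
$A = 0$
$Y{\left(q,l \right)} = 0$ ($Y{\left(q,l \right)} = 0 \cdot 3 = 0$)
$\frac{1}{\left(Y{\left(F{\left(-4 \right)},5 \right)} - \left(A - \frac{1}{-56 - 34}\right)\right) 100 + 15673} = \frac{1}{\left(0 + \left(\frac{1}{-56 - 34} - 0\right)\right) 100 + 15673} = \frac{1}{\left(0 + \left(\frac{1}{-90} + 0\right)\right) 100 + 15673} = \frac{1}{\left(0 + \left(- \frac{1}{90} + 0\right)\right) 100 + 15673} = \frac{1}{\left(0 - \frac{1}{90}\right) 100 + 15673} = \frac{1}{\left(- \frac{1}{90}\right) 100 + 15673} = \frac{1}{- \frac{10}{9} + 15673} = \frac{1}{\frac{141047}{9}} = \frac{9}{141047}$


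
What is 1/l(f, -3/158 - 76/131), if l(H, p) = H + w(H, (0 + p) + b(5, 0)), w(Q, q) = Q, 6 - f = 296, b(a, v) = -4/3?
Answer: -1/580 ≈ -0.0017241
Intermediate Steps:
b(a, v) = -4/3 (b(a, v) = -4*1/3 = -4/3)
f = -290 (f = 6 - 1*296 = 6 - 296 = -290)
l(H, p) = 2*H (l(H, p) = H + H = 2*H)
1/l(f, -3/158 - 76/131) = 1/(2*(-290)) = 1/(-580) = -1/580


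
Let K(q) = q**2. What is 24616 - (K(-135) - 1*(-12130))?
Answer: -5739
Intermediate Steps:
24616 - (K(-135) - 1*(-12130)) = 24616 - ((-135)**2 - 1*(-12130)) = 24616 - (18225 + 12130) = 24616 - 1*30355 = 24616 - 30355 = -5739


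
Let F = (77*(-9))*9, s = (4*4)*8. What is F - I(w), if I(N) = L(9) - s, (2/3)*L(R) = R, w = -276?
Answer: -12245/2 ≈ -6122.5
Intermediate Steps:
L(R) = 3*R/2
s = 128 (s = 16*8 = 128)
I(N) = -229/2 (I(N) = (3/2)*9 - 1*128 = 27/2 - 128 = -229/2)
F = -6237 (F = -693*9 = -6237)
F - I(w) = -6237 - 1*(-229/2) = -6237 + 229/2 = -12245/2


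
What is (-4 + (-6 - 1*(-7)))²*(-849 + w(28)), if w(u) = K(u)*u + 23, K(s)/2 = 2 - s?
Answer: -20538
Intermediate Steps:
K(s) = 4 - 2*s (K(s) = 2*(2 - s) = 4 - 2*s)
w(u) = 23 + u*(4 - 2*u) (w(u) = (4 - 2*u)*u + 23 = u*(4 - 2*u) + 23 = 23 + u*(4 - 2*u))
(-4 + (-6 - 1*(-7)))²*(-849 + w(28)) = (-4 + (-6 - 1*(-7)))²*(-849 + (23 - 2*28*(-2 + 28))) = (-4 + (-6 + 7))²*(-849 + (23 - 2*28*26)) = (-4 + 1)²*(-849 + (23 - 1456)) = (-3)²*(-849 - 1433) = 9*(-2282) = -20538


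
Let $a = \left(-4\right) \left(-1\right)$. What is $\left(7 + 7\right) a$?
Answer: $56$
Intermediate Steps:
$a = 4$
$\left(7 + 7\right) a = \left(7 + 7\right) 4 = 14 \cdot 4 = 56$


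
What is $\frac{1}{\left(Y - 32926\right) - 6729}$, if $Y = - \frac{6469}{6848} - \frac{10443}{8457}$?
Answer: $- \frac{19304512}{765562497359} \approx -2.5216 \cdot 10^{-5}$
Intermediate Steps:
$Y = - \frac{42073999}{19304512}$ ($Y = \left(-6469\right) \frac{1}{6848} - \frac{3481}{2819} = - \frac{6469}{6848} - \frac{3481}{2819} = - \frac{42073999}{19304512} \approx -2.1795$)
$\frac{1}{\left(Y - 32926\right) - 6729} = \frac{1}{\left(- \frac{42073999}{19304512} - 32926\right) - 6729} = \frac{1}{- \frac{635662436111}{19304512} - 6729} = \frac{1}{- \frac{765562497359}{19304512}} = - \frac{19304512}{765562497359}$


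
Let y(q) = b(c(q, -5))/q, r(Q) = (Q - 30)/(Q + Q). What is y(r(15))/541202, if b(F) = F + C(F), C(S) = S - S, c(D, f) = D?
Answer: 1/541202 ≈ 1.8477e-6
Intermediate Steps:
C(S) = 0
b(F) = F (b(F) = F + 0 = F)
r(Q) = (-30 + Q)/(2*Q) (r(Q) = (-30 + Q)/((2*Q)) = (-30 + Q)*(1/(2*Q)) = (-30 + Q)/(2*Q))
y(q) = 1 (y(q) = q/q = 1)
y(r(15))/541202 = 1/541202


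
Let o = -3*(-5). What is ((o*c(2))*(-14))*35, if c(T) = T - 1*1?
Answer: -7350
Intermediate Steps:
c(T) = -1 + T (c(T) = T - 1 = -1 + T)
o = 15
((o*c(2))*(-14))*35 = ((15*(-1 + 2))*(-14))*35 = ((15*1)*(-14))*35 = (15*(-14))*35 = -210*35 = -7350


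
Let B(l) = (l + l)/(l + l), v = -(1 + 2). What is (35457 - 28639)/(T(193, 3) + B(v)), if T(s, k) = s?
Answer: 3409/97 ≈ 35.144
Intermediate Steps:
v = -3 (v = -1*3 = -3)
B(l) = 1 (B(l) = (2*l)/((2*l)) = (2*l)*(1/(2*l)) = 1)
(35457 - 28639)/(T(193, 3) + B(v)) = (35457 - 28639)/(193 + 1) = 6818/194 = 6818*(1/194) = 3409/97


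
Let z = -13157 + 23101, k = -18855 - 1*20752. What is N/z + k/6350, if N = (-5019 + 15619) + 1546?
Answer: -79181227/15786100 ≈ -5.0159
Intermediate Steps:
k = -39607 (k = -18855 - 20752 = -39607)
N = 12146 (N = 10600 + 1546 = 12146)
z = 9944
N/z + k/6350 = 12146/9944 - 39607/6350 = 12146*(1/9944) - 39607*1/6350 = 6073/4972 - 39607/6350 = -79181227/15786100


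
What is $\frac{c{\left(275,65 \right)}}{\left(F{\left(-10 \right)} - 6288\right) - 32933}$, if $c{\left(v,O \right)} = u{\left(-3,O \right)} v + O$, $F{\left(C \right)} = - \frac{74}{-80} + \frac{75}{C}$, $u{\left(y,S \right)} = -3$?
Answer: $\frac{30400}{1569103} \approx 0.019374$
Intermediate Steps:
$F{\left(C \right)} = \frac{37}{40} + \frac{75}{C}$ ($F{\left(C \right)} = \left(-74\right) \left(- \frac{1}{80}\right) + \frac{75}{C} = \frac{37}{40} + \frac{75}{C}$)
$c{\left(v,O \right)} = O - 3 v$ ($c{\left(v,O \right)} = - 3 v + O = O - 3 v$)
$\frac{c{\left(275,65 \right)}}{\left(F{\left(-10 \right)} - 6288\right) - 32933} = \frac{65 - 825}{\left(\left(\frac{37}{40} + \frac{75}{-10}\right) - 6288\right) - 32933} = \frac{65 - 825}{\left(\left(\frac{37}{40} + 75 \left(- \frac{1}{10}\right)\right) - 6288\right) - 32933} = - \frac{760}{\left(\left(\frac{37}{40} - \frac{15}{2}\right) - 6288\right) - 32933} = - \frac{760}{\left(- \frac{263}{40} - 6288\right) - 32933} = - \frac{760}{- \frac{251783}{40} - 32933} = - \frac{760}{- \frac{1569103}{40}} = \left(-760\right) \left(- \frac{40}{1569103}\right) = \frac{30400}{1569103}$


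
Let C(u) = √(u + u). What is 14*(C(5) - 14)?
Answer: -196 + 14*√10 ≈ -151.73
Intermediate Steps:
C(u) = √2*√u (C(u) = √(2*u) = √2*√u)
14*(C(5) - 14) = 14*(√2*√5 - 14) = 14*(√10 - 14) = 14*(-14 + √10) = -196 + 14*√10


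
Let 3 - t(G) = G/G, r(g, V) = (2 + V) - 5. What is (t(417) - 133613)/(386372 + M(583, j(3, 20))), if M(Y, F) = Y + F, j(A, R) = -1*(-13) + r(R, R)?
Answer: -44537/128995 ≈ -0.34526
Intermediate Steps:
r(g, V) = -3 + V
t(G) = 2 (t(G) = 3 - G/G = 3 - 1*1 = 3 - 1 = 2)
j(A, R) = 10 + R (j(A, R) = -1*(-13) + (-3 + R) = 13 + (-3 + R) = 10 + R)
M(Y, F) = F + Y
(t(417) - 133613)/(386372 + M(583, j(3, 20))) = (2 - 133613)/(386372 + ((10 + 20) + 583)) = -133611/(386372 + (30 + 583)) = -133611/(386372 + 613) = -133611/386985 = -133611*1/386985 = -44537/128995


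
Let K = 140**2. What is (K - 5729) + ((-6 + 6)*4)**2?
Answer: 13871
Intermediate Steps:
K = 19600
(K - 5729) + ((-6 + 6)*4)**2 = (19600 - 5729) + ((-6 + 6)*4)**2 = 13871 + (0*4)**2 = 13871 + 0**2 = 13871 + 0 = 13871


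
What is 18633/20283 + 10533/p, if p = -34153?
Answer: 140910670/230908433 ≈ 0.61024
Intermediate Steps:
18633/20283 + 10533/p = 18633/20283 + 10533/(-34153) = 18633*(1/20283) + 10533*(-1/34153) = 6211/6761 - 10533/34153 = 140910670/230908433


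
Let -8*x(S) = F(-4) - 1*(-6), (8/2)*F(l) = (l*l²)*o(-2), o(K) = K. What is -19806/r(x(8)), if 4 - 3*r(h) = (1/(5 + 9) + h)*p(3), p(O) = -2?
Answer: 277284/25 ≈ 11091.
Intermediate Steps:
F(l) = -l³/2 (F(l) = ((l*l²)*(-2))/4 = (l³*(-2))/4 = (-2*l³)/4 = -l³/2)
x(S) = -19/4 (x(S) = -(-½*(-4)³ - 1*(-6))/8 = -(-½*(-64) + 6)/8 = -(32 + 6)/8 = -⅛*38 = -19/4)
r(h) = 29/21 + 2*h/3 (r(h) = 4/3 - (1/(5 + 9) + h)*(-2)/3 = 4/3 - (1/14 + h)*(-2)/3 = 4/3 - (-⅐ - 2*h)/3 = 4/3 + (1/21 + 2*h/3) = 29/21 + 2*h/3)
-19806/r(x(8)) = -19806/(29/21 + (⅔)*(-19/4)) = -19806/(29/21 - 19/6) = -19806/(-25/14) = -19806*(-14/25) = 277284/25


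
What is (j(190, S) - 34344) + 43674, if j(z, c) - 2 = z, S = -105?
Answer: 9522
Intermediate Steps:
j(z, c) = 2 + z
(j(190, S) - 34344) + 43674 = ((2 + 190) - 34344) + 43674 = (192 - 34344) + 43674 = -34152 + 43674 = 9522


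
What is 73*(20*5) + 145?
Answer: 7445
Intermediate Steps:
73*(20*5) + 145 = 73*100 + 145 = 7300 + 145 = 7445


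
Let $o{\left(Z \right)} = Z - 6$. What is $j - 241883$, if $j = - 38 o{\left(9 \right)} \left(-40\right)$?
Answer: $-237323$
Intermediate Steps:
$o{\left(Z \right)} = -6 + Z$ ($o{\left(Z \right)} = Z - 6 = -6 + Z$)
$j = 4560$ ($j = - 38 \left(-6 + 9\right) \left(-40\right) = \left(-38\right) 3 \left(-40\right) = \left(-114\right) \left(-40\right) = 4560$)
$j - 241883 = 4560 - 241883 = -237323$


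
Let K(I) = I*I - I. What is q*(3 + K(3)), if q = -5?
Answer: -45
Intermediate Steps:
K(I) = I**2 - I
q*(3 + K(3)) = -5*(3 + 3*(-1 + 3)) = -5*(3 + 3*2) = -5*(3 + 6) = -5*9 = -45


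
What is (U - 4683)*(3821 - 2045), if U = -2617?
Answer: -12964800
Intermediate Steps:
(U - 4683)*(3821 - 2045) = (-2617 - 4683)*(3821 - 2045) = -7300*1776 = -12964800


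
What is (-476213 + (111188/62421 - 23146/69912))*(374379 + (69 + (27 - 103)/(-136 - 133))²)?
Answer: -2375855626880482726926757/13157572342653 ≈ -1.8057e+11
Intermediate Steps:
(-476213 + (111188/62421 - 23146/69912))*(374379 + (69 + (27 - 103)/(-136 - 133))²) = (-476213 + (111188*(1/62421) - 23146*1/69912))*(374379 + (69 - 76/(-269))²) = (-476213 + (111188/62421 - 11573/34956))*(374379 + (69 - 76*(-1/269))²) = (-476213 + 1054763165/727329492)*(374379 + (69 + 76/269)²) = -346362704610631*(374379 + (18637/269)²)/727329492 = -346362704610631*(374379 + 347337769/72361)/727329492 = -346362704610631/727329492*27437776588/72361 = -2375855626880482726926757/13157572342653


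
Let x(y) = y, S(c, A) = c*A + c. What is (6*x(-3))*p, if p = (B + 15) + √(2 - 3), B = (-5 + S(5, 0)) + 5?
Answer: -360 - 18*I ≈ -360.0 - 18.0*I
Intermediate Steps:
S(c, A) = c + A*c (S(c, A) = A*c + c = c + A*c)
B = 5 (B = (-5 + 5*(1 + 0)) + 5 = (-5 + 5*1) + 5 = (-5 + 5) + 5 = 0 + 5 = 5)
p = 20 + I (p = (5 + 15) + √(2 - 3) = 20 + √(-1) = 20 + I ≈ 20.0 + 1.0*I)
(6*x(-3))*p = (6*(-3))*(20 + I) = -18*(20 + I) = -360 - 18*I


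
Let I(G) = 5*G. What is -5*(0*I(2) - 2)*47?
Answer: 470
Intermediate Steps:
-5*(0*I(2) - 2)*47 = -5*(0*(5*2) - 2)*47 = -5*(0*10 - 2)*47 = -5*(0 - 2)*47 = -5*(-2)*47 = 10*47 = 470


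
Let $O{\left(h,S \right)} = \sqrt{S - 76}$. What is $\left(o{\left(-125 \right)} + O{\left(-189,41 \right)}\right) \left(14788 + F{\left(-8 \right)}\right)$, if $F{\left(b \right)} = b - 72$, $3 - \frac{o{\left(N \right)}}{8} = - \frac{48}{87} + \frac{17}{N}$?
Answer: $\frac{1572932352}{3625} + 14708 i \sqrt{35} \approx 4.3391 \cdot 10^{5} + 87014.0 i$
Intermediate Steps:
$O{\left(h,S \right)} = \sqrt{-76 + S}$
$o{\left(N \right)} = \frac{824}{29} - \frac{136}{N}$ ($o{\left(N \right)} = 24 - 8 \left(- \frac{48}{87} + \frac{17}{N}\right) = 24 - 8 \left(\left(-48\right) \frac{1}{87} + \frac{17}{N}\right) = 24 - 8 \left(- \frac{16}{29} + \frac{17}{N}\right) = 24 + \left(\frac{128}{29} - \frac{136}{N}\right) = \frac{824}{29} - \frac{136}{N}$)
$F{\left(b \right)} = -72 + b$ ($F{\left(b \right)} = b - 72 = -72 + b$)
$\left(o{\left(-125 \right)} + O{\left(-189,41 \right)}\right) \left(14788 + F{\left(-8 \right)}\right) = \left(\left(\frac{824}{29} - \frac{136}{-125}\right) + \sqrt{-76 + 41}\right) \left(14788 - 80\right) = \left(\left(\frac{824}{29} - - \frac{136}{125}\right) + \sqrt{-35}\right) \left(14788 - 80\right) = \left(\left(\frac{824}{29} + \frac{136}{125}\right) + i \sqrt{35}\right) 14708 = \left(\frac{106944}{3625} + i \sqrt{35}\right) 14708 = \frac{1572932352}{3625} + 14708 i \sqrt{35}$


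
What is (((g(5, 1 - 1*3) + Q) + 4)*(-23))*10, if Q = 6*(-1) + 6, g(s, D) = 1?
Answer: -1150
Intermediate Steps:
Q = 0 (Q = -6 + 6 = 0)
(((g(5, 1 - 1*3) + Q) + 4)*(-23))*10 = (((1 + 0) + 4)*(-23))*10 = ((1 + 4)*(-23))*10 = (5*(-23))*10 = -115*10 = -1150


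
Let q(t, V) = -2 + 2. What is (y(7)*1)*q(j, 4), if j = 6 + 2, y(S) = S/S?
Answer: 0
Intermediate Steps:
y(S) = 1
j = 8
q(t, V) = 0
(y(7)*1)*q(j, 4) = (1*1)*0 = 1*0 = 0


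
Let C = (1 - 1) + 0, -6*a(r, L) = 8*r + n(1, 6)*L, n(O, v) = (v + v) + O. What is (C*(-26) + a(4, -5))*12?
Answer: 66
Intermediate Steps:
n(O, v) = O + 2*v (n(O, v) = 2*v + O = O + 2*v)
a(r, L) = -13*L/6 - 4*r/3 (a(r, L) = -(8*r + (1 + 2*6)*L)/6 = -(8*r + (1 + 12)*L)/6 = -(8*r + 13*L)/6 = -13*L/6 - 4*r/3)
C = 0 (C = 0 + 0 = 0)
(C*(-26) + a(4, -5))*12 = (0*(-26) + (-13/6*(-5) - 4/3*4))*12 = (0 + (65/6 - 16/3))*12 = (0 + 11/2)*12 = (11/2)*12 = 66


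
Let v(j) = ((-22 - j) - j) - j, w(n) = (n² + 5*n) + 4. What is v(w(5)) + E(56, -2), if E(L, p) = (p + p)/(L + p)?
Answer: -4970/27 ≈ -184.07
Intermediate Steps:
E(L, p) = 2*p/(L + p) (E(L, p) = (2*p)/(L + p) = 2*p/(L + p))
w(n) = 4 + n² + 5*n
v(j) = -22 - 3*j (v(j) = (-22 - 2*j) - j = -22 - 3*j)
v(w(5)) + E(56, -2) = (-22 - 3*(4 + 5² + 5*5)) + 2*(-2)/(56 - 2) = (-22 - 3*(4 + 25 + 25)) + 2*(-2)/54 = (-22 - 3*54) + 2*(-2)*(1/54) = (-22 - 162) - 2/27 = -184 - 2/27 = -4970/27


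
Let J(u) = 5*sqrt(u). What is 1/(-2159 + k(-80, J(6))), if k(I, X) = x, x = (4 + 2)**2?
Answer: -1/2123 ≈ -0.00047103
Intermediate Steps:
x = 36 (x = 6**2 = 36)
k(I, X) = 36
1/(-2159 + k(-80, J(6))) = 1/(-2159 + 36) = 1/(-2123) = -1/2123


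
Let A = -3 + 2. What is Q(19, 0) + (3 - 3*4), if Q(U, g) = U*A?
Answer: -28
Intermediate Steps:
A = -1
Q(U, g) = -U (Q(U, g) = U*(-1) = -U)
Q(19, 0) + (3 - 3*4) = -1*19 + (3 - 3*4) = -19 + (3 - 12) = -19 - 9 = -28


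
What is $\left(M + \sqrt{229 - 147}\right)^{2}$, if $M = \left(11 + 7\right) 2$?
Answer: $\left(36 + \sqrt{82}\right)^{2} \approx 2030.0$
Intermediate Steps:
$M = 36$ ($M = 18 \cdot 2 = 36$)
$\left(M + \sqrt{229 - 147}\right)^{2} = \left(36 + \sqrt{229 - 147}\right)^{2} = \left(36 + \sqrt{82}\right)^{2}$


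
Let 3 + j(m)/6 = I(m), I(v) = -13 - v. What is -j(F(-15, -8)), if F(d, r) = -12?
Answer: 24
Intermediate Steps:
j(m) = -96 - 6*m (j(m) = -18 + 6*(-13 - m) = -18 + (-78 - 6*m) = -96 - 6*m)
-j(F(-15, -8)) = -(-96 - 6*(-12)) = -(-96 + 72) = -1*(-24) = 24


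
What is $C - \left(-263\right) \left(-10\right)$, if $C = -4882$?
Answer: $-7512$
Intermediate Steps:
$C - \left(-263\right) \left(-10\right) = -4882 - \left(-263\right) \left(-10\right) = -4882 - 2630 = -7512$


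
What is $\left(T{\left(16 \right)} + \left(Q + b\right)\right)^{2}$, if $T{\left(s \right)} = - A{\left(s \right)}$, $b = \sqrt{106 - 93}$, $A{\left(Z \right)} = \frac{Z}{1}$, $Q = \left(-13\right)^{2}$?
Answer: $\left(153 + \sqrt{13}\right)^{2} \approx 24525.0$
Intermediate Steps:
$Q = 169$
$A{\left(Z \right)} = Z$ ($A{\left(Z \right)} = Z 1 = Z$)
$b = \sqrt{13} \approx 3.6056$
$T{\left(s \right)} = - s$
$\left(T{\left(16 \right)} + \left(Q + b\right)\right)^{2} = \left(\left(-1\right) 16 + \left(169 + \sqrt{13}\right)\right)^{2} = \left(-16 + \left(169 + \sqrt{13}\right)\right)^{2} = \left(153 + \sqrt{13}\right)^{2}$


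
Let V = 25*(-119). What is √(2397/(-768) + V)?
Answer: 3*I*√84711/16 ≈ 54.572*I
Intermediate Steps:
V = -2975
√(2397/(-768) + V) = √(2397/(-768) - 2975) = √(2397*(-1/768) - 2975) = √(-799/256 - 2975) = √(-762399/256) = 3*I*√84711/16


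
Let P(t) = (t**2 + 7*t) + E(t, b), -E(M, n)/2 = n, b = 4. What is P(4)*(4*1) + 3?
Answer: 147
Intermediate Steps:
E(M, n) = -2*n
P(t) = -8 + t**2 + 7*t (P(t) = (t**2 + 7*t) - 2*4 = (t**2 + 7*t) - 8 = -8 + t**2 + 7*t)
P(4)*(4*1) + 3 = (-8 + 4**2 + 7*4)*(4*1) + 3 = (-8 + 16 + 28)*4 + 3 = 36*4 + 3 = 144 + 3 = 147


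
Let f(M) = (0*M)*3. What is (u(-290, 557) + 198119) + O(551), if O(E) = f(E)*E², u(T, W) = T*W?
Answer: 36589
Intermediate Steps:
f(M) = 0 (f(M) = 0*3 = 0)
O(E) = 0 (O(E) = 0*E² = 0)
(u(-290, 557) + 198119) + O(551) = (-290*557 + 198119) + 0 = (-161530 + 198119) + 0 = 36589 + 0 = 36589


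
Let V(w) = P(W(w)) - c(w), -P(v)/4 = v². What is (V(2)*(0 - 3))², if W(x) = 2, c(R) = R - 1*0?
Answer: 2916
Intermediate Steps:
c(R) = R (c(R) = R + 0 = R)
P(v) = -4*v²
V(w) = -16 - w (V(w) = -4*2² - w = -4*4 - w = -16 - w)
(V(2)*(0 - 3))² = ((-16 - 1*2)*(0 - 3))² = ((-16 - 2)*(-3))² = (-18*(-3))² = 54² = 2916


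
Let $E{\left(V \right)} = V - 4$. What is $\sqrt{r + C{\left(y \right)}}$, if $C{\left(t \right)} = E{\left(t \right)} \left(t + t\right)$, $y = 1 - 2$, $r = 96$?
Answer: $\sqrt{106} \approx 10.296$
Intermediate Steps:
$E{\left(V \right)} = -4 + V$
$y = -1$ ($y = 1 - 2 = -1$)
$C{\left(t \right)} = 2 t \left(-4 + t\right)$ ($C{\left(t \right)} = \left(-4 + t\right) \left(t + t\right) = \left(-4 + t\right) 2 t = 2 t \left(-4 + t\right)$)
$\sqrt{r + C{\left(y \right)}} = \sqrt{96 + 2 \left(-1\right) \left(-4 - 1\right)} = \sqrt{96 + 2 \left(-1\right) \left(-5\right)} = \sqrt{96 + 10} = \sqrt{106}$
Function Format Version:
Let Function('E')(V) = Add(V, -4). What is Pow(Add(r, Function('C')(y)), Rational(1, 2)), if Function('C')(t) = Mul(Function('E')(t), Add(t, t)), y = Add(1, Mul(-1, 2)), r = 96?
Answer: Pow(106, Rational(1, 2)) ≈ 10.296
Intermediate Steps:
Function('E')(V) = Add(-4, V)
y = -1 (y = Add(1, -2) = -1)
Function('C')(t) = Mul(2, t, Add(-4, t)) (Function('C')(t) = Mul(Add(-4, t), Add(t, t)) = Mul(Add(-4, t), Mul(2, t)) = Mul(2, t, Add(-4, t)))
Pow(Add(r, Function('C')(y)), Rational(1, 2)) = Pow(Add(96, Mul(2, -1, Add(-4, -1))), Rational(1, 2)) = Pow(Add(96, Mul(2, -1, -5)), Rational(1, 2)) = Pow(Add(96, 10), Rational(1, 2)) = Pow(106, Rational(1, 2))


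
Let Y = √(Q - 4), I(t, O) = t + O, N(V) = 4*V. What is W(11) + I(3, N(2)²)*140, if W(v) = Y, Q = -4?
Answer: 9380 + 2*I*√2 ≈ 9380.0 + 2.8284*I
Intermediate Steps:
I(t, O) = O + t
Y = 2*I*√2 (Y = √(-4 - 4) = √(-8) = 2*I*√2 ≈ 2.8284*I)
W(v) = 2*I*√2
W(11) + I(3, N(2)²)*140 = 2*I*√2 + ((4*2)² + 3)*140 = 2*I*√2 + (8² + 3)*140 = 2*I*√2 + (64 + 3)*140 = 2*I*√2 + 67*140 = 2*I*√2 + 9380 = 9380 + 2*I*√2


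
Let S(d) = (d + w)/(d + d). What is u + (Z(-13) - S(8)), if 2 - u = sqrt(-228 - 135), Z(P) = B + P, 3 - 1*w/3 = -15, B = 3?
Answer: -95/8 - 11*I*sqrt(3) ≈ -11.875 - 19.053*I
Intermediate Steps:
w = 54 (w = 9 - 3*(-15) = 9 + 45 = 54)
Z(P) = 3 + P
u = 2 - 11*I*sqrt(3) (u = 2 - sqrt(-228 - 135) = 2 - sqrt(-363) = 2 - 11*I*sqrt(3) ≈ 2.0 - 19.053*I)
S(d) = (54 + d)/(2*d) (S(d) = (d + 54)/(d + d) = (54 + d)/((2*d)) = (54 + d)*(1/(2*d)) = (54 + d)/(2*d))
u + (Z(-13) - S(8)) = (2 - 11*I*sqrt(3)) + ((3 - 13) - (54 + 8)/(2*8)) = (2 - 11*I*sqrt(3)) + (-10 - 62/(2*8)) = (2 - 11*I*sqrt(3)) + (-10 - 1*31/8) = (2 - 11*I*sqrt(3)) + (-10 - 31/8) = (2 - 11*I*sqrt(3)) - 111/8 = -95/8 - 11*I*sqrt(3)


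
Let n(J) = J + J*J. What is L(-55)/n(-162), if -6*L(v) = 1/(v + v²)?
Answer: -1/464781240 ≈ -2.1515e-9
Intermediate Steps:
n(J) = J + J²
L(v) = -1/(6*(v + v²))
L(-55)/n(-162) = (-⅙/(-55*(1 - 55)))/((-162*(1 - 162))) = (-⅙*(-1/55)/(-54))/((-162*(-161))) = -⅙*(-1/55)*(-1/54)/26082 = -1/17820*1/26082 = -1/464781240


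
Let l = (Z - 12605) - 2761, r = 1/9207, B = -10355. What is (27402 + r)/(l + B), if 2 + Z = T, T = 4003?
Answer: -50458043/39995208 ≈ -1.2616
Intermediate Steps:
Z = 4001 (Z = -2 + 4003 = 4001)
r = 1/9207 ≈ 0.00010861
l = -11365 (l = (4001 - 12605) - 2761 = -8604 - 2761 = -11365)
(27402 + r)/(l + B) = (27402 + 1/9207)/(-11365 - 10355) = (252290215/9207)/(-21720) = (252290215/9207)*(-1/21720) = -50458043/39995208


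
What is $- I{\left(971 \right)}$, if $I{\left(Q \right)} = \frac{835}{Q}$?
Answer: $- \frac{835}{971} \approx -0.85994$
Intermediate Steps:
$- I{\left(971 \right)} = - \frac{835}{971}$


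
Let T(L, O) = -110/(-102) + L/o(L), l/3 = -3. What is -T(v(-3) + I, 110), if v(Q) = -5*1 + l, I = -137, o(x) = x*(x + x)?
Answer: -16559/15402 ≈ -1.0751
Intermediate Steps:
o(x) = 2*x² (o(x) = x*(2*x) = 2*x²)
l = -9 (l = 3*(-3) = -9)
v(Q) = -14 (v(Q) = -5*1 - 9 = -5 - 9 = -14)
T(L, O) = 55/51 + 1/(2*L) (T(L, O) = -110/(-102) + L/((2*L²)) = -110*(-1/102) + L*(1/(2*L²)) = 55/51 + 1/(2*L))
-T(v(-3) + I, 110) = -(51 + 110*(-14 - 137))/(102*(-14 - 137)) = -(51 + 110*(-151))/(102*(-151)) = -(-1)*(51 - 16610)/(102*151) = -(-1)*(-16559)/(102*151) = -1*16559/15402 = -16559/15402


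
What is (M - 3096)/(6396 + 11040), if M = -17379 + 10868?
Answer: -9607/17436 ≈ -0.55099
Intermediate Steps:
M = -6511
(M - 3096)/(6396 + 11040) = (-6511 - 3096)/(6396 + 11040) = -9607/17436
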